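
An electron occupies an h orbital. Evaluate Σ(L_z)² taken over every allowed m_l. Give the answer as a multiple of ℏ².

Σ(L_z)² = 110 ℏ²

The letter h corresponds to l = 5.
m_l ∈ {-5, -4, -3, -2, -1, 0, 1, 2, 3, 4, 5}.
Σ m_l² = 2·(1 + 4 + 9 + 16 + 25) = 110.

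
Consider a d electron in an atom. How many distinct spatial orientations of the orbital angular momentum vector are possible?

5

For a d orbital, l = 2.
The number of m_l values is 2l + 1 = 2·2 + 1 = 5.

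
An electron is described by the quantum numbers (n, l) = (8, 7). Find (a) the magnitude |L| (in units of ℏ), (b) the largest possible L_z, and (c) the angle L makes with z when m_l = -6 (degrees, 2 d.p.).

|L| = 2√14 ℏ ≈ 7.483ℏ; L_z,max = 7ℏ; θ(m_l=-6) ≈ 143.30°

|L| = ℏ√(7·8) = 2√14 ℏ ≈ 7.483ℏ.
L_z,max = lℏ = 7ℏ.
For m_l = -6: cos θ = -6/√56, θ ≈ 143.30°.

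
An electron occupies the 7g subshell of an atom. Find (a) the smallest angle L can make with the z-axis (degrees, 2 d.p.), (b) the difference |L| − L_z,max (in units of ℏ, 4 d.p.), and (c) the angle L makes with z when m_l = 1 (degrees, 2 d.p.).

θ_min ≈ 26.57°; |L|−L_z,max ≈ 0.4721ℏ; θ(m_l=1) ≈ 77.08°

The 7g subshell has l = 4.
cos θ_min = 4/√20, so θ_min ≈ 26.57°.
|L| − L_z,max = (2√5 − 4)ℏ ≈ 0.4721ℏ.
For m_l = 1: cos θ = 1/√20, θ ≈ 77.08°.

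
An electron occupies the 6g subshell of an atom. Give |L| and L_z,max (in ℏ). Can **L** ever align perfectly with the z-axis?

The 6g subshell has l = 4.
|L| = 2√5 ℏ ≈ 4.4721ℏ, while L_z,max = lℏ = 4ℏ.
Since |L| > L_z,max, the vector can never point exactly along z; the closest it comes is θ_min = arccos(4/√20) ≈ 26.6°.

No: L_z,max = 4ℏ < |L| = 2√5 ℏ ≈ 4.472ℏ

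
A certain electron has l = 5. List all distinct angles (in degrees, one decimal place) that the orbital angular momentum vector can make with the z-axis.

θ ∈ {24.1°, 43.1°, 56.8°, 68.6°, 79.5°, 90.0°, 100.5°, 111.4°, 123.2°, 136.9°, 155.9°}

|L| = ℏ√(l(l+1)) = √30 ℏ.
cos θ = m_l/√30 for each m_l ∈ {-5, -4, -3, -2, -1, 0, 1, 2, 3, 4, 5}.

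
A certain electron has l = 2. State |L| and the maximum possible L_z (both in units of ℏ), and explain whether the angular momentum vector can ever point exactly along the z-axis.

|L| = √6 ℏ ≈ 2.4495ℏ, while L_z,max = lℏ = 2ℏ.
Since |L| > L_z,max, the vector can never point exactly along z; the closest it comes is θ_min = arccos(2/√6) ≈ 35.3°.

No: L_z,max = 2ℏ < |L| = √6 ℏ ≈ 2.449ℏ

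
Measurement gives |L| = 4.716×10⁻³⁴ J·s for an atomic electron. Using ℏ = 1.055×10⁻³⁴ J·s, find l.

l = 4

|L|/ℏ = (4.716×10⁻³⁴)/(1.055×10⁻³⁴) ≈ 4.470.
l(l+1) ≈ 4.470² ≈ 19.98, so l = 4.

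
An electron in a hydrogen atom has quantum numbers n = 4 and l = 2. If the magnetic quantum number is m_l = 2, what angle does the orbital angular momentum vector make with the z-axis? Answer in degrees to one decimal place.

|L| = ℏ√(l(l+1)) = √6 ℏ.
L_z = m_l ℏ = 2ℏ.
cos θ = L_z/|L| = 2/√6, so θ ≈ 35.3°.

θ ≈ 35.3°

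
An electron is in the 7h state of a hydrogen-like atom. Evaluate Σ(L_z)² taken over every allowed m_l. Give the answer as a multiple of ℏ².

Σ(L_z)² = 110 ℏ²

For 7h, l = 5.
m_l ∈ {-5, -4, -3, -2, -1, 0, 1, 2, 3, 4, 5}.
Σ m_l² = l(l+1)(2l+1)/3 = 5·6·11/3 = 110.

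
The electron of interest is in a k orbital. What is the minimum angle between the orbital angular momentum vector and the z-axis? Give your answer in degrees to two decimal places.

For a k orbital, l = 7.
|L|² = l(l+1)ℏ² = 56ℏ², so |L| = 2√14 ℏ.
The smallest angle corresponds to the largest L_z, i.e. m_l = l = 7, giving L_z = 7ℏ.
cos θ_min = 7/√56, so θ_min ≈ 20.70°.

θ_min ≈ 20.70°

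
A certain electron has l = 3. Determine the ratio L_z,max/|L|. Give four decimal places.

|L| = 2√3 ℏ ≈ 3.4641ℏ, while L_z,max = lℏ = 3ℏ.
L_z,max/|L| = 3/√12 = 0.8660.

L_z,max/|L| = 0.8660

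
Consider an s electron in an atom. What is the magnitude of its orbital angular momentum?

S corresponds to l = 0.
|L| = ℏ√(l(l+1)) = ℏ√0 = 0

|L| = 0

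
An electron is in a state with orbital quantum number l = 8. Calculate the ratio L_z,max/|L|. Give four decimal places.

|L| = 6√2 ℏ ≈ 8.4853ℏ, while L_z,max = lℏ = 8ℏ.
L_z,max/|L| = 8/√72 = 0.9428.

L_z,max/|L| = 0.9428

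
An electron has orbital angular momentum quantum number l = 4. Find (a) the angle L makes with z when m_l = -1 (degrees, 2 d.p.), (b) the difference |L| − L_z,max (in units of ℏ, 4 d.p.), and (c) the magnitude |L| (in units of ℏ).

θ(m_l=-1) ≈ 102.92°; |L|−L_z,max ≈ 0.4721ℏ; |L| = 2√5 ℏ ≈ 4.472ℏ

For m_l = -1: cos θ = -1/√20, θ ≈ 102.92°.
|L| − L_z,max = (2√5 − 4)ℏ ≈ 0.4721ℏ.
|L| = ℏ√(4·5) = 2√5 ℏ ≈ 4.472ℏ.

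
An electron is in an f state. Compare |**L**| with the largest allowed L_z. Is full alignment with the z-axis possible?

The letter f corresponds to l = 3.
|L| = 2√3 ℏ ≈ 3.4641ℏ, while L_z,max = lℏ = 3ℏ.
Since |L| > L_z,max, the vector can never point exactly along z; the closest it comes is θ_min = arccos(3/√12) ≈ 30.0°.

No: L_z,max = 3ℏ < |L| = 2√3 ℏ ≈ 3.464ℏ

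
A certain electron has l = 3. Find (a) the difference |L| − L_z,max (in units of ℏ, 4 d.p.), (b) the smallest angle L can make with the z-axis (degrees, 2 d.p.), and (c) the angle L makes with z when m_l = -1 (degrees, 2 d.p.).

|L| − L_z,max = (2√3 − 3)ℏ ≈ 0.4641ℏ.
cos θ_min = 3/√12, so θ_min ≈ 30.00°.
For m_l = -1: cos θ = -1/√12, θ ≈ 106.78°.

|L|−L_z,max ≈ 0.4641ℏ; θ_min ≈ 30.00°; θ(m_l=-1) ≈ 106.78°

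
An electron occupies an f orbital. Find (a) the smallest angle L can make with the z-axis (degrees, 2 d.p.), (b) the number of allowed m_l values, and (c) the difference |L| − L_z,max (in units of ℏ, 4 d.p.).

θ_min ≈ 30.00°; 7 values; |L|−L_z,max ≈ 0.4641ℏ

The letter f corresponds to l = 3.
cos θ_min = 3/√12, so θ_min ≈ 30.00°.
There are 2l+1 = 7 values of m_l.
|L| − L_z,max = (2√3 − 3)ℏ ≈ 0.4641ℏ.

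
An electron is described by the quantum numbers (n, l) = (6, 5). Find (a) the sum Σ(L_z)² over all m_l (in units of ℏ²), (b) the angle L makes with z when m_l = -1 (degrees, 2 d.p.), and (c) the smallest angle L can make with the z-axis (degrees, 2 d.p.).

Σ m_l² = 110, so Σ(L_z)² = 110 ℏ².
For m_l = -1: cos θ = -1/√30, θ ≈ 100.52°.
cos θ_min = 5/√30, so θ_min ≈ 24.09°.

Σ(L_z)² = 110 ℏ²; θ(m_l=-1) ≈ 100.52°; θ_min ≈ 24.09°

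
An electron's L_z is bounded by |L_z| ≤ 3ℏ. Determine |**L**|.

|L| = 2√3 ℏ ≈ 3.464ℏ

Since max m_l = l, l = 3.
|L| = ℏ√(l(l+1)) = 2√3 ℏ.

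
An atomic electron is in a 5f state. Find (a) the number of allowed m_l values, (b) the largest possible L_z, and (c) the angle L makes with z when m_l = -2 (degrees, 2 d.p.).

5f means n = 5, l = 3.
There are 2l+1 = 7 values of m_l.
L_z,max = lℏ = 3ℏ.
For m_l = -2: cos θ = -2/√12, θ ≈ 125.26°.

7 values; L_z,max = 3ℏ; θ(m_l=-2) ≈ 125.26°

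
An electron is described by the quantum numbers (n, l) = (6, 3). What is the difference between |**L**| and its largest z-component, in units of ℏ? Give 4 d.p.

|L| = 2√3 ℏ ≈ 3.4641ℏ, while L_z,max = lℏ = 3ℏ.
The difference is (2√3 − 3)ℏ ≈ 0.4641ℏ.

|L| − L_z,max ≈ 0.4641ℏ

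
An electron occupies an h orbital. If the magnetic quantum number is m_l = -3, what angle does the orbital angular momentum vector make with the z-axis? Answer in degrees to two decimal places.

θ ≈ 123.21°

For an h orbital, l = 5.
|L| = ℏ√(l(l+1)) = √30 ℏ.
L_z = m_l ℏ = −3ℏ.
cos θ = L_z/|L| = -3/√30, so θ ≈ 123.21°.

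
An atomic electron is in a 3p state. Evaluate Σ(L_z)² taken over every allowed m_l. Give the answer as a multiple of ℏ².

For 3p, l = 1.
The allowed m_l values are -1, 0, 1.
Σ m_l² = l(l+1)(2l+1)/3 = 1·2·3/3 = 2.

Σ(L_z)² = 2 ℏ²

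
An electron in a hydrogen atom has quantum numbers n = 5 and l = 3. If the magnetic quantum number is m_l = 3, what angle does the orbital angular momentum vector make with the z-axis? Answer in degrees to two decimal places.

θ ≈ 30.00°

|L| = √(l(l+1)) ℏ = 2√3 ℏ.
L_z = m_l ℏ = 3ℏ.
cos θ = L_z/|L| = 3/√12, so θ ≈ 30.00°.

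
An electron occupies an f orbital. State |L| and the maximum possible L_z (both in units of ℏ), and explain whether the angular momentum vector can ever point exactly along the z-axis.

No: L_z,max = 3ℏ < |L| = 2√3 ℏ ≈ 3.464ℏ

An f state has l = 3.
|L| = 2√3 ℏ ≈ 3.4641ℏ, while L_z,max = lℏ = 3ℏ.
Since |L| > L_z,max, the vector can never point exactly along z; the closest it comes is θ_min = arccos(3/√12) ≈ 30.0°.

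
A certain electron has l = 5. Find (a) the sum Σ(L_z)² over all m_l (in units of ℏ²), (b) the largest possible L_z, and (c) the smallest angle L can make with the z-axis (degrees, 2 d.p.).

Σ m_l² = 110, so Σ(L_z)² = 110 ℏ².
L_z,max = lℏ = 5ℏ.
cos θ_min = 5/√30, so θ_min ≈ 24.09°.

Σ(L_z)² = 110 ℏ²; L_z,max = 5ℏ; θ_min ≈ 24.09°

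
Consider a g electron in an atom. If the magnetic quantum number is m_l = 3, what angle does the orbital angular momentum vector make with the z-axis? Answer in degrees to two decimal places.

A g state has l = 4.
|L|² = l(l+1)ℏ² = 20ℏ², so |L| = 2√5 ℏ.
L_z = m_l ℏ = 3ℏ.
cos θ = L_z/|L| = 3/√20, so θ ≈ 47.87°.

θ ≈ 47.87°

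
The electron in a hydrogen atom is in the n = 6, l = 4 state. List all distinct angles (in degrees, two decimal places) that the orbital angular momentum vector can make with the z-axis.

θ ∈ {26.57°, 47.87°, 63.43°, 77.08°, 90.00°, 102.92°, 116.57°, 132.13°, 153.43°}

|L| = ℏ√(l(l+1)) = 2√5 ℏ.
cos θ = m_l/√20 for each m_l ∈ {-4, -3, -2, -1, 0, 1, 2, 3, 4}.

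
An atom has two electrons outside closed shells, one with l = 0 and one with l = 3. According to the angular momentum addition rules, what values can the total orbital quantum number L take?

L runs from |0 − 3| = 3 to 0 + 3 = 3.
L ∈ {3}.

L = 3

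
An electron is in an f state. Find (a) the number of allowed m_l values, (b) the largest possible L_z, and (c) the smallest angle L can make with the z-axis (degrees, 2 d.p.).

An f state has l = 3.
There are 2l+1 = 7 values of m_l.
L_z,max = lℏ = 3ℏ.
cos θ_min = 3/√12, so θ_min ≈ 30.00°.

7 values; L_z,max = 3ℏ; θ_min ≈ 30.00°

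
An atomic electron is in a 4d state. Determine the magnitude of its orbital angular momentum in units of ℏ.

4d means n = 4, l = 2.
|L| = ℏ√(l(l+1)) = ℏ√(2·3) = √6 ℏ

|L| = √6 ℏ ≈ 2.449ℏ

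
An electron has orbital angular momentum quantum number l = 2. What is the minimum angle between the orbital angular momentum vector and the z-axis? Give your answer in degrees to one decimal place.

θ_min ≈ 35.3°

|L| = ℏ√(l(l+1)) = √6 ℏ.
The smallest angle corresponds to the largest L_z, i.e. m_l = l = 2, giving L_z = 2ℏ.
cos θ_min = 2/√6, so θ_min ≈ 35.3°.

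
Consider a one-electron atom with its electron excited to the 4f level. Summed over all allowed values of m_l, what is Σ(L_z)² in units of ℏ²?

The 4f level has l = 3.
m_l runs from −3 to 3, i.e. {-3, -2, -1, 0, 1, 2, 3}.
Σ m_l² = l(l+1)(2l+1)/3 = 3·4·7/3 = 28.

Σ(L_z)² = 28 ℏ²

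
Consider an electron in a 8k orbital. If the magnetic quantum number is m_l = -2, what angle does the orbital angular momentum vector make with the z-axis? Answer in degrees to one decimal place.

θ ≈ 105.5°

The 8k subshell has l = 7.
|L|² = l(l+1)ℏ² = 56ℏ², so |L| = 2√14 ℏ.
L_z = m_l ℏ = −2ℏ.
cos θ = L_z/|L| = -2/√56, so θ ≈ 105.5°.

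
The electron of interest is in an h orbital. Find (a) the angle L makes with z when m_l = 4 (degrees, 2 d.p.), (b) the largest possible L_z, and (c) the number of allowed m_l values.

θ(m_l=4) ≈ 43.09°; L_z,max = 5ℏ; 11 values

An h state has l = 5.
For m_l = 4: cos θ = 4/√30, θ ≈ 43.09°.
L_z,max = lℏ = 5ℏ.
There are 2l+1 = 11 values of m_l.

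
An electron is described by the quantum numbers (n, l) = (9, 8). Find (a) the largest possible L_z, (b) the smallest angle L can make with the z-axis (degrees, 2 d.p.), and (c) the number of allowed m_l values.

L_z,max = 8ℏ; θ_min ≈ 19.47°; 17 values

L_z,max = lℏ = 8ℏ.
cos θ_min = 8/√72, so θ_min ≈ 19.47°.
There are 2l+1 = 17 values of m_l.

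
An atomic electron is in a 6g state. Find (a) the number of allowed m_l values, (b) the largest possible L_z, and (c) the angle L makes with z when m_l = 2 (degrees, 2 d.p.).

6g means n = 6, l = 4.
There are 2l+1 = 9 values of m_l.
L_z,max = lℏ = 4ℏ.
For m_l = 2: cos θ = 2/√20, θ ≈ 63.43°.

9 values; L_z,max = 4ℏ; θ(m_l=2) ≈ 63.43°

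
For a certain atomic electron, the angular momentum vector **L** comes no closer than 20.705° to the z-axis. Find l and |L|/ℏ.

l = 7, |L| = 2√14 ℏ ≈ 7.483ℏ

At minimum angle, m_l = l, so cos θ = l/√(l(l+1)); cos²θ = l/(l+1) = 0.8750.
Solving: l = 7.
Then |L| = ℏ√(7·8) = 2√14 ℏ.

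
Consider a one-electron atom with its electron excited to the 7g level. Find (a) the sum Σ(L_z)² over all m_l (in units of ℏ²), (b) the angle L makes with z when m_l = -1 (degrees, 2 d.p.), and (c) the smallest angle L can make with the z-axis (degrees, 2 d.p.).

Σ(L_z)² = 60 ℏ²; θ(m_l=-1) ≈ 102.92°; θ_min ≈ 26.57°

The 7g level has l = 4.
Σ m_l² = 60, so Σ(L_z)² = 60 ℏ².
For m_l = -1: cos θ = -1/√20, θ ≈ 102.92°.
cos θ_min = 4/√20, so θ_min ≈ 26.57°.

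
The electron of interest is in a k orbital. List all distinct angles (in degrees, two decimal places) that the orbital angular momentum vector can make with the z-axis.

θ ∈ {20.70°, 36.70°, 48.08°, 57.69°, 66.37°, 74.50°, 82.32°, 90.00°, 97.68°, 105.50°, 113.63°, 122.31°, 131.92°, 143.30°, 159.30°}

A k state has l = 7.
|L| = ℏ√(l(l+1)) = 2√14 ℏ.
cos θ = m_l/√56 for each m_l ∈ {-7, -6, -5, -4, -3, -2, -1, 0, 1, 2, 3, 4, 5, 6, 7}.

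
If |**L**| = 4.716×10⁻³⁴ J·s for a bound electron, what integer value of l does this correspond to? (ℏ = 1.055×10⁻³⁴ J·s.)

Dividing by ℏ: |L|/ℏ ≈ 4.470.
(|L|/ℏ)² = l(l+1) ≈ 19.98 ⇒ l = 4.

l = 4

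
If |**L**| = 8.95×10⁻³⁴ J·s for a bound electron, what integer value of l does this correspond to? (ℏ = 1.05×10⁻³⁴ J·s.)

l = 8

Dividing by ℏ: |L|/ℏ ≈ 8.524.
Set l(l+1) = 72.66; the integer solution is l = 8.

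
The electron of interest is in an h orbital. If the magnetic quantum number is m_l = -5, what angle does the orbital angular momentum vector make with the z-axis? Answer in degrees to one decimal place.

θ ≈ 155.9°

The letter h corresponds to l = 5.
|L| = √(l(l+1)) ℏ = √30 ℏ.
L_z = m_l ℏ = −5ℏ.
cos θ = L_z/|L| = -5/√30, so θ ≈ 155.9°.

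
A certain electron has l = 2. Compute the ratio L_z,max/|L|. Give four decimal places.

|L| = √6 ℏ ≈ 2.4495ℏ, while L_z,max = lℏ = 2ℏ.
L_z,max/|L| = 2/√6 = 0.8165.

L_z,max/|L| = 0.8165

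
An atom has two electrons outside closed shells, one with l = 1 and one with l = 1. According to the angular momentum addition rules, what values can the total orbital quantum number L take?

The total orbital quantum number L ranges from |l₁ − l₂| to l₁ + l₂ in integer steps.
So L can be 0, 1, 2.

L = 0, 1, 2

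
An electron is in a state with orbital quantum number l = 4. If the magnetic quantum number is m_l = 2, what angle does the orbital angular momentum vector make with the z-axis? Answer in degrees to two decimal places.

θ ≈ 63.43°

|L|² = l(l+1)ℏ² = 20ℏ², so |L| = 2√5 ℏ.
L_z = m_l ℏ = 2ℏ.
cos θ = L_z/|L| = 2/√20, so θ ≈ 63.43°.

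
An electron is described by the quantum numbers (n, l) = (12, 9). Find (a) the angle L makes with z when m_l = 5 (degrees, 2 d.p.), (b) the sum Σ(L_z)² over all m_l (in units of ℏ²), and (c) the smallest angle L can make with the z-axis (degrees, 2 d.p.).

θ(m_l=5) ≈ 58.19°; Σ(L_z)² = 570 ℏ²; θ_min ≈ 18.43°

For m_l = 5: cos θ = 5/√90, θ ≈ 58.19°.
Σ m_l² = 570, so Σ(L_z)² = 570 ℏ².
cos θ_min = 9/√90, so θ_min ≈ 18.43°.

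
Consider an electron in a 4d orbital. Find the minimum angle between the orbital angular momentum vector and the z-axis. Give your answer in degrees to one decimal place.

For 4d, l = 2.
|L| = √(l(l+1)) ℏ = √6 ℏ.
The smallest angle corresponds to the largest L_z, i.e. m_l = l = 2, giving L_z = 2ℏ.
cos θ_min = 2/√6, so θ_min ≈ 35.3°.

θ_min ≈ 35.3°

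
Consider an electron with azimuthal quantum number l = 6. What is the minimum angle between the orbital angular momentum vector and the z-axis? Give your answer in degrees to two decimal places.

|L| = ℏ√(l(l+1)) = √42 ℏ.
The smallest angle corresponds to the largest L_z, i.e. m_l = l = 6, giving L_z = 6ℏ.
cos θ_min = 6/√42, so θ_min ≈ 22.21°.

θ_min ≈ 22.21°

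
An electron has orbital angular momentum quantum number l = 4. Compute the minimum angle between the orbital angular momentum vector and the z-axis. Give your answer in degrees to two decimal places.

θ_min ≈ 26.57°

|L| = √(l(l+1)) ℏ = 2√5 ℏ.
The smallest angle corresponds to the largest L_z, i.e. m_l = l = 4, giving L_z = 4ℏ.
cos θ_min = 4/√20, so θ_min ≈ 26.57°.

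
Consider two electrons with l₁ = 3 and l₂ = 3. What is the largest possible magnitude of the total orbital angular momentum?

Angular momentum addition gives L = |l₁ − l₂|, …, l₁ + l₂.
Allowed values: L = 0, 1, 2, 3, 4, 5, 6.
The largest magnitude corresponds to L = 6: |L_tot| = ℏ√(6·7) = √42 ℏ.

|L_tot|_max = √42 ℏ ≈ 6.481ℏ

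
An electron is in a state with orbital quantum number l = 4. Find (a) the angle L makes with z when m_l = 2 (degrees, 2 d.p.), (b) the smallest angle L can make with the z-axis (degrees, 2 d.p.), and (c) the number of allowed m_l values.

θ(m_l=2) ≈ 63.43°; θ_min ≈ 26.57°; 9 values

For m_l = 2: cos θ = 2/√20, θ ≈ 63.43°.
cos θ_min = 4/√20, so θ_min ≈ 26.57°.
There are 2l+1 = 9 values of m_l.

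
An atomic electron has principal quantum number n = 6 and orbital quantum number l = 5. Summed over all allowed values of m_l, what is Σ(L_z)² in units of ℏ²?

Σ(L_z)² = 110 ℏ²

m_l ∈ {-5, -4, -3, -2, -1, 0, 1, 2, 3, 4, 5}.
Summing m² from −5 to 5: Σ m_l² = 110.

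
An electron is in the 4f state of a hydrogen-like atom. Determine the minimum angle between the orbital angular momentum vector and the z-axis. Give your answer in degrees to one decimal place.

For 4f, l = 3.
|L| = √(l(l+1)) ℏ = 2√3 ℏ.
The smallest angle corresponds to the largest L_z, i.e. m_l = l = 3, giving L_z = 3ℏ.
cos θ_min = 3/√12, so θ_min ≈ 30.0°.

θ_min ≈ 30.0°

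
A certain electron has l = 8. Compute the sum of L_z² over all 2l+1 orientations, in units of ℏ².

Σ(L_z)² = 408 ℏ²

m_l runs from −8 to 8, i.e. {-8, -7, -6, -5, -4, -3, -2, -1, 0, 1, 2, 3, 4, 5, 6, 7, 8}.
Summing m² from −8 to 8: Σ m_l² = 408.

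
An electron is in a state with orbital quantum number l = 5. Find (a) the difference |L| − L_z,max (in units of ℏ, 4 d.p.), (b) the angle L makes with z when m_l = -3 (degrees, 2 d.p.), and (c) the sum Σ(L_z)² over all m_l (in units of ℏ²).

|L| − L_z,max = (√30 − 5)ℏ ≈ 0.4772ℏ.
For m_l = -3: cos θ = -3/√30, θ ≈ 123.21°.
Σ m_l² = 110, so Σ(L_z)² = 110 ℏ².

|L|−L_z,max ≈ 0.4772ℏ; θ(m_l=-3) ≈ 123.21°; Σ(L_z)² = 110 ℏ²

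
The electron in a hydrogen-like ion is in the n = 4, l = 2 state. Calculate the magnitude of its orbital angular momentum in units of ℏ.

|L| = √6 ℏ ≈ 2.449ℏ

|L| = ℏ√(l(l+1)) = ℏ√(2·3) = √6 ℏ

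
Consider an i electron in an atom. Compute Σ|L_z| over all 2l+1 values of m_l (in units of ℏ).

Σ|L_z| = 42 ℏ

An i state has l = 6.
The allowed m_l values are -6, -5, -4, -3, -2, -1, 0, 1, 2, 3, 4, 5, 6.
Σ|m_l| = l(l+1) = 42.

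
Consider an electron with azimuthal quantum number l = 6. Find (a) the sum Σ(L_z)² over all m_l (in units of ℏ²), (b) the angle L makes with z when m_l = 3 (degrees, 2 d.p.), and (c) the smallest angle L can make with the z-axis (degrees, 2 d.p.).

Σ(L_z)² = 182 ℏ²; θ(m_l=3) ≈ 62.42°; θ_min ≈ 22.21°

Σ m_l² = 182, so Σ(L_z)² = 182 ℏ².
For m_l = 3: cos θ = 3/√42, θ ≈ 62.42°.
cos θ_min = 6/√42, so θ_min ≈ 22.21°.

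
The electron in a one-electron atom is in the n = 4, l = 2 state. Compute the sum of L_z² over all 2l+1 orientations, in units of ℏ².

The allowed m_l values are -2, -1, 0, 1, 2.
Σ m_l² = l(l+1)(2l+1)/3 = 2·3·5/3 = 10.

Σ(L_z)² = 10 ℏ²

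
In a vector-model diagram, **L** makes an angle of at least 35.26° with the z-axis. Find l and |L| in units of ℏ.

l = 2, |L| = √6 ℏ ≈ 2.449ℏ

At minimum angle, m_l = l, so cos θ = l/√(l(l+1)); cos²θ = l/(l+1) = 0.6667.
l = cos²θ/sin²θ ≈ 2.
Then |L| = ℏ√(2·3) = √6 ℏ.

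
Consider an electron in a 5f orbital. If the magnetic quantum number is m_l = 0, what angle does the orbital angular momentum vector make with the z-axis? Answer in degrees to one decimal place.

θ ≈ 90.0°

5f means n = 5, l = 3.
|L| = √(l(l+1)) ℏ = 2√3 ℏ.
L_z = m_l ℏ = 0ℏ.
cos θ = L_z/|L| = 0/√12, so θ ≈ 90.0°.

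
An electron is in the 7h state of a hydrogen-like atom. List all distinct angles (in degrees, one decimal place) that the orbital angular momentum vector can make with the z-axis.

θ ∈ {24.1°, 43.1°, 56.8°, 68.6°, 79.5°, 90.0°, 100.5°, 111.4°, 123.2°, 136.9°, 155.9°}

7h means n = 7, l = 5.
|L|² = l(l+1)ℏ² = 30ℏ², so |L| = √30 ℏ.
cos θ = m_l/√30 for each m_l ∈ {-5, -4, -3, -2, -1, 0, 1, 2, 3, 4, 5}.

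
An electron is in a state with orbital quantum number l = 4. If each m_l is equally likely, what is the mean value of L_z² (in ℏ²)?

⟨L_z²⟩ = 6.667 ℏ²

m_l ∈ {-4, -3, -2, -1, 0, 1, 2, 3, 4}.
⟨L_z²⟩ = ℏ²·(Σ m_l²)/(2l+1) = ℏ²·60/9 = 6.667ℏ².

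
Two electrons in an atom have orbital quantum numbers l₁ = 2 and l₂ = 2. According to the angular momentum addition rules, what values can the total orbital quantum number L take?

L runs from |2 − 2| = 0 to 2 + 2 = 4.
Allowed values: L = 0, 1, 2, 3, 4.

L = 0, 1, 2, 3, 4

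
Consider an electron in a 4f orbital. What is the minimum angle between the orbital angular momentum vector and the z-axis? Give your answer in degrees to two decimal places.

The 4f subshell has l = 3.
|L| = √(l(l+1)) ℏ = 2√3 ℏ.
The smallest angle corresponds to the largest L_z, i.e. m_l = l = 3, giving L_z = 3ℏ.
cos θ_min = 3/√12, so θ_min ≈ 30.00°.

θ_min ≈ 30.00°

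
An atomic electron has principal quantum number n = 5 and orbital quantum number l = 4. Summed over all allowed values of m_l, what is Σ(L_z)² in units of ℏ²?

Σ(L_z)² = 60 ℏ²

m_l runs from −4 to 4, i.e. {-4, -3, -2, -1, 0, 1, 2, 3, 4}.
Summing m² from −4 to 4: Σ m_l² = 60.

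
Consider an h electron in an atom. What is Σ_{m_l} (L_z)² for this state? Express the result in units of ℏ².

Σ(L_z)² = 110 ℏ²

The letter h corresponds to l = 5.
m_l runs from −5 to 5, i.e. {-5, -4, -3, -2, -1, 0, 1, 2, 3, 4, 5}.
Summing m² from −5 to 5: Σ m_l² = 110.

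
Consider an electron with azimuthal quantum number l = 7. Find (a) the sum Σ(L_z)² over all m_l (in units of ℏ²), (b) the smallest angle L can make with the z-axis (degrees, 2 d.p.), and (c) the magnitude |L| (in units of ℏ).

Σ(L_z)² = 280 ℏ²; θ_min ≈ 20.70°; |L| = 2√14 ℏ ≈ 7.483ℏ

Σ m_l² = 280, so Σ(L_z)² = 280 ℏ².
cos θ_min = 7/√56, so θ_min ≈ 20.70°.
|L| = ℏ√(7·8) = 2√14 ℏ ≈ 7.483ℏ.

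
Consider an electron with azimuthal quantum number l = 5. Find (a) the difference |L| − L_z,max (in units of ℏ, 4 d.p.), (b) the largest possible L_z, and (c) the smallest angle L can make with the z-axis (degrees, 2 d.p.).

|L| − L_z,max = (√30 − 5)ℏ ≈ 0.4772ℏ.
L_z,max = lℏ = 5ℏ.
cos θ_min = 5/√30, so θ_min ≈ 24.09°.

|L|−L_z,max ≈ 0.4772ℏ; L_z,max = 5ℏ; θ_min ≈ 24.09°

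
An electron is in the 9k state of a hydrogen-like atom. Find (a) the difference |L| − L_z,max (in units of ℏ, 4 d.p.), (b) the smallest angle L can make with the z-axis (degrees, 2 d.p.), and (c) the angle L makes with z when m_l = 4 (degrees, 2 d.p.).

|L|−L_z,max ≈ 0.4833ℏ; θ_min ≈ 20.70°; θ(m_l=4) ≈ 57.69°

9k means n = 9, l = 7.
|L| − L_z,max = (2√14 − 7)ℏ ≈ 0.4833ℏ.
cos θ_min = 7/√56, so θ_min ≈ 20.70°.
For m_l = 4: cos θ = 4/√56, θ ≈ 57.69°.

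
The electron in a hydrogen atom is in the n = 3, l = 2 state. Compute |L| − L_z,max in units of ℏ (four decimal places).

|L| − L_z,max ≈ 0.4495ℏ

|L| = √6 ℏ ≈ 2.4495ℏ, while L_z,max = lℏ = 2ℏ.
The difference is (√6 − 2)ℏ ≈ 0.4495ℏ.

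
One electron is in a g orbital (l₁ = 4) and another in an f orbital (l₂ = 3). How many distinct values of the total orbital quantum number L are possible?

The total orbital quantum number L ranges from |l₁ − l₂| to l₁ + l₂ in integer steps.
Allowed values: L = 1, 2, 3, 4, 5, 6, 7.
That is 7 values.

7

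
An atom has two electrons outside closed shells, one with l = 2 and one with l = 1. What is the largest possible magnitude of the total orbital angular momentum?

|L_tot|_max = 2√3 ℏ ≈ 3.464ℏ

By the triangle rule, |l₁ − l₂| ≤ L ≤ l₁ + l₂.
Allowed values: L = 1, 2, 3.
The largest magnitude corresponds to L = 3: |L_tot| = ℏ√(3·4) = 2√3 ℏ.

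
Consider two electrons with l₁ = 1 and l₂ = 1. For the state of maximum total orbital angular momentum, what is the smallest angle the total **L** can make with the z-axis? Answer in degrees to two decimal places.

The total orbital quantum number L ranges from |l₁ − l₂| to l₁ + l₂ in integer steps.
L ∈ {0, 1, 2}.
The maximum is L = 2, with |L_tot| = ℏ√(2·3) = √6 ℏ.
The minimum angle with z is arccos(2/√6) ≈ 35.26°.

θ_min ≈ 35.26°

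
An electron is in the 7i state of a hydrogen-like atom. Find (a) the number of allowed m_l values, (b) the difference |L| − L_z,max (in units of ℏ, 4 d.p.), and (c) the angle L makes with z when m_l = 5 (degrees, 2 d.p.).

The 7i subshell has l = 6.
There are 2l+1 = 13 values of m_l.
|L| − L_z,max = (√42 − 6)ℏ ≈ 0.4807ℏ.
For m_l = 5: cos θ = 5/√42, θ ≈ 39.51°.

13 values; |L|−L_z,max ≈ 0.4807ℏ; θ(m_l=5) ≈ 39.51°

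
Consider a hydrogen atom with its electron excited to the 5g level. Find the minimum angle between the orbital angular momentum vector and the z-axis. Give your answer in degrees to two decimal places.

θ_min ≈ 26.57°

The 5g level has l = 4.
|L| = √(l(l+1)) ℏ = 2√5 ℏ.
The smallest angle corresponds to the largest L_z, i.e. m_l = l = 4, giving L_z = 4ℏ.
cos θ_min = 4/√20, so θ_min ≈ 26.57°.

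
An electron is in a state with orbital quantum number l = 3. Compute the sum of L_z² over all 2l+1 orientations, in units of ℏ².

m_l runs from −3 to 3, i.e. {-3, -2, -1, 0, 1, 2, 3}.
Summing m² from −3 to 3: Σ m_l² = 28.

Σ(L_z)² = 28 ℏ²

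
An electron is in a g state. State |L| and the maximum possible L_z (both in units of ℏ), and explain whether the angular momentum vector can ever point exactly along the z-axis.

No: L_z,max = 4ℏ < |L| = 2√5 ℏ ≈ 4.472ℏ

G corresponds to l = 4.
|L| = 2√5 ℏ ≈ 4.4721ℏ, while L_z,max = lℏ = 4ℏ.
Since |L| > L_z,max, the vector can never point exactly along z; the closest it comes is θ_min = arccos(4/√20) ≈ 26.6°.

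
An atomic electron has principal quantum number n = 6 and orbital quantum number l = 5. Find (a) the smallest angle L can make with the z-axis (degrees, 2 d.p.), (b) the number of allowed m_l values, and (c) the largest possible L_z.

cos θ_min = 5/√30, so θ_min ≈ 24.09°.
There are 2l+1 = 11 values of m_l.
L_z,max = lℏ = 5ℏ.

θ_min ≈ 24.09°; 11 values; L_z,max = 5ℏ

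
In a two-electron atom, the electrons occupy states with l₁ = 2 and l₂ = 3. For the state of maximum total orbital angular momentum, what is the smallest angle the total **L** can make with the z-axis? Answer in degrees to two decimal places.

Angular momentum addition gives L = |l₁ − l₂|, …, l₁ + l₂.
L ∈ {1, 2, 3, 4, 5}.
The maximum is L = 5, with |L_tot| = ℏ√(5·6) = √30 ℏ.
The minimum angle with z is arccos(5/√30) ≈ 24.09°.

θ_min ≈ 24.09°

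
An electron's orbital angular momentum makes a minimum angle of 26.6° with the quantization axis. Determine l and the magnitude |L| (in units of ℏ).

l = 4, |L| = 2√5 ℏ ≈ 4.472ℏ

cos θ_min = l/√(l(l+1)) = √(l/(l+1)), so l/(l+1) = cos²(26.6°) = 0.7995.
l = cos²θ/sin²θ ≈ 4.
Then |L| = ℏ√(4·5) = 2√5 ℏ.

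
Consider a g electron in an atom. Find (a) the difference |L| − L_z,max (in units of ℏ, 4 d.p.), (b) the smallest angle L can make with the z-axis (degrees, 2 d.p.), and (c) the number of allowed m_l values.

|L|−L_z,max ≈ 0.4721ℏ; θ_min ≈ 26.57°; 9 values

G corresponds to l = 4.
|L| − L_z,max = (2√5 − 4)ℏ ≈ 0.4721ℏ.
cos θ_min = 4/√20, so θ_min ≈ 26.57°.
There are 2l+1 = 9 values of m_l.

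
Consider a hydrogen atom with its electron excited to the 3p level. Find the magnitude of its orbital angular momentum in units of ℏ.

The 3p level has l = 1.
|L| = ℏ√(l(l+1)) = ℏ√(1·2) = √2 ℏ

|L| = √2 ℏ ≈ 1.414ℏ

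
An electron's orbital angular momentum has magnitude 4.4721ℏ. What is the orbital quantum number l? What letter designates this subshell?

l = 4 (g orbital)

(|L|/ℏ)² = l(l+1) = 20.
The positive root is l = 4.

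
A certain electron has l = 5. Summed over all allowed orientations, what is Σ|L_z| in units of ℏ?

Σ|L_z| = 30 ℏ

m_l runs from −5 to 5, i.e. {-5, -4, -3, -2, -1, 0, 1, 2, 3, 4, 5}.
Σ|m_l| = l(l+1) = 30.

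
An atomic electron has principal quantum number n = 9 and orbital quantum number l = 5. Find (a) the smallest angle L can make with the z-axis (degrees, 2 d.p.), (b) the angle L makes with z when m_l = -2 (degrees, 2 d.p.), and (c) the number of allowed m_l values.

θ_min ≈ 24.09°; θ(m_l=-2) ≈ 111.42°; 11 values

cos θ_min = 5/√30, so θ_min ≈ 24.09°.
For m_l = -2: cos θ = -2/√30, θ ≈ 111.42°.
There are 2l+1 = 11 values of m_l.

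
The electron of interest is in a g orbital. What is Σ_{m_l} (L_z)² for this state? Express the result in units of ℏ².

A g state has l = 4.
The allowed m_l values are -4, -3, -2, -1, 0, 1, 2, 3, 4.
Σ m_l² = 2·(1 + 4 + 9 + 16) = 60.

Σ(L_z)² = 60 ℏ²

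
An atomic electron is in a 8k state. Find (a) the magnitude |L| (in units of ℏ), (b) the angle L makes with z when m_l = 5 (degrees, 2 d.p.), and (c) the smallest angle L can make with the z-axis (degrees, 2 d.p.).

8k means n = 8, l = 7.
|L| = ℏ√(7·8) = 2√14 ℏ ≈ 7.483ℏ.
For m_l = 5: cos θ = 5/√56, θ ≈ 48.08°.
cos θ_min = 7/√56, so θ_min ≈ 20.70°.

|L| = 2√14 ℏ ≈ 7.483ℏ; θ(m_l=5) ≈ 48.08°; θ_min ≈ 20.70°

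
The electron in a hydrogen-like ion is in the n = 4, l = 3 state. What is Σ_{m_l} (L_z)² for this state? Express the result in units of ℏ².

Σ(L_z)² = 28 ℏ²

m_l ∈ {-3, -2, -1, 0, 1, 2, 3}.
Summing m² from −3 to 3: Σ m_l² = 28.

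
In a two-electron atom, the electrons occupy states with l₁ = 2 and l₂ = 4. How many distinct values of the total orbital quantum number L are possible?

5

By the triangle rule, |l₁ − l₂| ≤ L ≤ l₁ + l₂.
L ∈ {2, 3, 4, 5, 6}.
That is 5 values.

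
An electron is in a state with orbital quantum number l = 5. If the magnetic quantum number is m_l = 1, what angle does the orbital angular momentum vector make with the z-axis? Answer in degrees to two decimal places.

θ ≈ 79.48°

|L| = √(l(l+1)) ℏ = √30 ℏ.
L_z = m_l ℏ = 1ℏ.
cos θ = L_z/|L| = 1/√30, so θ ≈ 79.48°.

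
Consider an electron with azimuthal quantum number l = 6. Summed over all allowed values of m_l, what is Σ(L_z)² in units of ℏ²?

m_l runs from −6 to 6, i.e. {-6, -5, -4, -3, -2, -1, 0, 1, 2, 3, 4, 5, 6}.
Σ m_l² = 2·(1 + 4 + 9 + 16 + 25 + 36) = 182.

Σ(L_z)² = 182 ℏ²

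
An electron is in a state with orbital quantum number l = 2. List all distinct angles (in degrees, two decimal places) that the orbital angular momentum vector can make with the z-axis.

θ ∈ {35.26°, 65.91°, 90.00°, 114.09°, 144.74°}

|L| = √(l(l+1)) ℏ = √6 ℏ.
cos θ = m_l/√6 for each m_l ∈ {-2, -1, 0, 1, 2}.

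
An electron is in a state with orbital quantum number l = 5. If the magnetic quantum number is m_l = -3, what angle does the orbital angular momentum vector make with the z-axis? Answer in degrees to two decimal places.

θ ≈ 123.21°

|L| = √(l(l+1)) ℏ = √30 ℏ.
L_z = m_l ℏ = −3ℏ.
cos θ = L_z/|L| = -3/√30, so θ ≈ 123.21°.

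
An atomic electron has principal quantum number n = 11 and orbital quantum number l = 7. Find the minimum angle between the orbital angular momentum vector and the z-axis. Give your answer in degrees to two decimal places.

|L| = √(l(l+1)) ℏ = 2√14 ℏ.
The smallest angle corresponds to the largest L_z, i.e. m_l = l = 7, giving L_z = 7ℏ.
cos θ_min = 7/√56, so θ_min ≈ 20.70°.

θ_min ≈ 20.70°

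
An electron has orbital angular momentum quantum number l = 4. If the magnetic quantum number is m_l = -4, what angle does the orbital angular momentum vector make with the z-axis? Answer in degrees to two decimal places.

|L|² = l(l+1)ℏ² = 20ℏ², so |L| = 2√5 ℏ.
L_z = m_l ℏ = −4ℏ.
cos θ = L_z/|L| = -4/√20, so θ ≈ 153.43°.

θ ≈ 153.43°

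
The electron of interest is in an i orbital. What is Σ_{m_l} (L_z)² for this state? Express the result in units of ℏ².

Σ(L_z)² = 182 ℏ²

I corresponds to l = 6.
The allowed m_l values are -6, -5, -4, -3, -2, -1, 0, 1, 2, 3, 4, 5, 6.
Summing m² from −6 to 6: Σ m_l² = 182.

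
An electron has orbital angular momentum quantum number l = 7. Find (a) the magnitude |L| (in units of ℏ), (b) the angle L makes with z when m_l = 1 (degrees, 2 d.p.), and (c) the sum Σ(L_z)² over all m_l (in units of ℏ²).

|L| = ℏ√(7·8) = 2√14 ℏ ≈ 7.483ℏ.
For m_l = 1: cos θ = 1/√56, θ ≈ 82.32°.
Σ m_l² = 280, so Σ(L_z)² = 280 ℏ².

|L| = 2√14 ℏ ≈ 7.483ℏ; θ(m_l=1) ≈ 82.32°; Σ(L_z)² = 280 ℏ²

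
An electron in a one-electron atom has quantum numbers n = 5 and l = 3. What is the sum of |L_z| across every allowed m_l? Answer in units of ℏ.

The allowed m_l values are -3, -2, -1, 0, 1, 2, 3.
Σ|m_l| = 2·3(3+1)/2 = 12.

Σ|L_z| = 12 ℏ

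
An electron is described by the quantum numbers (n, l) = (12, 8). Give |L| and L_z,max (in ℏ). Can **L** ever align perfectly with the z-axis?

|L| = 6√2 ℏ ≈ 8.4853ℏ, while L_z,max = lℏ = 8ℏ.
Since |L| > L_z,max, the vector can never point exactly along z; the closest it comes is θ_min = arccos(8/√72) ≈ 19.5°.

No: L_z,max = 8ℏ < |L| = 6√2 ℏ ≈ 8.485ℏ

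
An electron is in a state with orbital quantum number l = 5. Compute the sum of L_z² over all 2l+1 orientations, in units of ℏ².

m_l ∈ {-5, -4, -3, -2, -1, 0, 1, 2, 3, 4, 5}.
Σ m_l² = l(l+1)(2l+1)/3 = 5·6·11/3 = 110.

Σ(L_z)² = 110 ℏ²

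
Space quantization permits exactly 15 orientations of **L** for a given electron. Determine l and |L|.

Since there are 2l+1 = 15 values of m_l, l = 7.
|L| = ℏ√(l(l+1)) = ℏ√(7·8) = 2√14 ℏ.

l = 7, |L| = 2√14 ℏ ≈ 7.483ℏ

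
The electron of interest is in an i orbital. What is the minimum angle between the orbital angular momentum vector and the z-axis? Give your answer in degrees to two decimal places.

The letter i corresponds to l = 6.
|L| = √(l(l+1)) ℏ = √42 ℏ.
The smallest angle corresponds to the largest L_z, i.e. m_l = l = 6, giving L_z = 6ℏ.
cos θ_min = 6/√42, so θ_min ≈ 22.21°.

θ_min ≈ 22.21°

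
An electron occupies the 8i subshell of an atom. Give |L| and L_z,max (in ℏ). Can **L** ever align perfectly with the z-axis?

No: L_z,max = 6ℏ < |L| = √42 ℏ ≈ 6.481ℏ

8i means n = 8, l = 6.
|L| = √42 ℏ ≈ 6.4807ℏ, while L_z,max = lℏ = 6ℏ.
Since |L| > L_z,max, the vector can never point exactly along z; the closest it comes is θ_min = arccos(6/√42) ≈ 22.2°.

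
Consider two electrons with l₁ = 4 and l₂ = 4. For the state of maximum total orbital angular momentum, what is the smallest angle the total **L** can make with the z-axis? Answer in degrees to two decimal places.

The total orbital quantum number L ranges from |l₁ − l₂| to l₁ + l₂ in integer steps.
L ∈ {0, 1, 2, 3, 4, 5, 6, 7, 8}.
The maximum is L = 8, with |L_tot| = ℏ√(8·9) = 6√2 ℏ.
The minimum angle with z is arccos(8/√72) ≈ 19.47°.

θ_min ≈ 19.47°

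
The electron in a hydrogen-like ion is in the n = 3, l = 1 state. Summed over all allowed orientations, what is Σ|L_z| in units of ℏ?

m_l runs from −1 to 1, i.e. {-1, 0, 1}.
Σ|m_l| = 2(1+2+…+1) = 2.

Σ|L_z| = 2 ℏ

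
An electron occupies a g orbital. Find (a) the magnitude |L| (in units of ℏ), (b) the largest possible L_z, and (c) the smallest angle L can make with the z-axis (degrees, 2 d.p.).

|L| = 2√5 ℏ ≈ 4.472ℏ; L_z,max = 4ℏ; θ_min ≈ 26.57°

For a g orbital, l = 4.
|L| = ℏ√(4·5) = 2√5 ℏ ≈ 4.472ℏ.
L_z,max = lℏ = 4ℏ.
cos θ_min = 4/√20, so θ_min ≈ 26.57°.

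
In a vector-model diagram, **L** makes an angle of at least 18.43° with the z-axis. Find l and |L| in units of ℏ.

l = 9, |L| = 3√10 ℏ ≈ 9.487ℏ

cos²θ_min = l/(l+1) = 0.9001.
Solving: l = 9.
Then |L| = ℏ√(9·10) = 3√10 ℏ.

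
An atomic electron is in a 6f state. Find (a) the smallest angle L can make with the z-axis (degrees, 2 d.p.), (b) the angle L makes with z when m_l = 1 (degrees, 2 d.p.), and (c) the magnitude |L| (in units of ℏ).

θ_min ≈ 30.00°; θ(m_l=1) ≈ 73.22°; |L| = 2√3 ℏ ≈ 3.464ℏ

For 6f, l = 3.
cos θ_min = 3/√12, so θ_min ≈ 30.00°.
For m_l = 1: cos θ = 1/√12, θ ≈ 73.22°.
|L| = ℏ√(3·4) = 2√3 ℏ ≈ 3.464ℏ.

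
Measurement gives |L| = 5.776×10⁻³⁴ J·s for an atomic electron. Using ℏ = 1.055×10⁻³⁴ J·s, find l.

|L|/ℏ = (5.776×10⁻³⁴)/(1.055×10⁻³⁴) ≈ 5.475.
l(l+1) ≈ 5.475² ≈ 29.97, so l = 5.

l = 5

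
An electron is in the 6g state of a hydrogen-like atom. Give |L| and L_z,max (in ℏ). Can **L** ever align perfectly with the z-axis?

No: L_z,max = 4ℏ < |L| = 2√5 ℏ ≈ 4.472ℏ

For 6g, l = 4.
|L| = 2√5 ℏ ≈ 4.4721ℏ, while L_z,max = lℏ = 4ℏ.
Since |L| > L_z,max, the vector can never point exactly along z; the closest it comes is θ_min = arccos(4/√20) ≈ 26.6°.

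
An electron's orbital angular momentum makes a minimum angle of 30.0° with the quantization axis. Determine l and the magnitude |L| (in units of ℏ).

l = 3, |L| = 2√3 ℏ ≈ 3.464ℏ

At minimum angle, m_l = l, so cos θ = l/√(l(l+1)); cos²θ = l/(l+1) = 0.7500.
l = cos²θ/sin²θ ≈ 3.
Then |L| = ℏ√(3·4) = 2√3 ℏ.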